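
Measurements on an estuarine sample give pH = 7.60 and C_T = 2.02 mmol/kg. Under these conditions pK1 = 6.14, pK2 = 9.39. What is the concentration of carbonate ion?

α₂ = 1 / (1 + [H⁺]/K2 + [H⁺]²/(K1K2)) = 1 / (1 + 10^+1.79 + 10^+0.33)
   = 1 / (1 + 61.660 + 2.1380) = 1/64.797 = 0.01543
[CO3²⁻] = α₂ × DIC = 0.01543 × 2.02 = 0.0312 mmol/kg

[CO3²⁻] = 0.0312 mmol/kg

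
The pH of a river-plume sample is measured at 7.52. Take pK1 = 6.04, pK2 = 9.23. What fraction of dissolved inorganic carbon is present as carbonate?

α₂ = 1 / (1 + [H⁺]/K2 + [H⁺]²/(K1K2)) = 1 / (1 + 10^+1.71 + 10^+0.23)
   = 1 / (1 + 51.286 + 1.6982) = 1/53.984 = 0.01852

α₂ = 0.0185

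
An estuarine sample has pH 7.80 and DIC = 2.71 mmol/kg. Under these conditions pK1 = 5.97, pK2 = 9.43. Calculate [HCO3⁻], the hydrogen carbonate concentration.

α₁ = 1 / (1 + [H⁺]/K1 + K2/[H⁺]) = 1 / (1 + 10^-1.83 + 10^-1.63)
   = 1 / (1 + 0.014791 + 0.023442) = 1/1.0382 = 0.9632
[HCO3⁻] = α₁ × DIC = 0.9632 × 2.71 = 2.61 mmol/kg

[HCO3⁻] = 2.61 mmol/kg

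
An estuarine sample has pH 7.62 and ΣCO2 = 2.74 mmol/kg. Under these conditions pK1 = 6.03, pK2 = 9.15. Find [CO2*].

α₀ = 1 / (1 + K1/[H⁺] + K1K2/[H⁺]²) = 1 / (1 + 10^+1.59 + 10^+0.06)
   = 1 / (1 + 38.905 + 1.1482) = 1/41.053 = 0.02436
[CO2*] = α₀ × DIC = 0.02436 × 2.74 = 0.0667 mmol/kg

[CO2*] = 0.0667 mmol/kg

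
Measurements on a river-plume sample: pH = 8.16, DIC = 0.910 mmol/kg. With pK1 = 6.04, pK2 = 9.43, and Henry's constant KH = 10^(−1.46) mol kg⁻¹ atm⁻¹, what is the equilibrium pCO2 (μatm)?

α₀ = 1 / (1 + K1/[H⁺] + K1K2/[H⁺]²) = 1 / (1 + 10^+2.12 + 10^+0.85)
   = 1 / (1 + 131.83 + 7.0795) = 1/139.91 = 0.007148
[CO2*] = α₀ × DIC = 0.007148 × 0.910 = 0.006504 mmol/kg = 6.504 μmol/kg
pCO2 = [CO2*]/KH = 6.504×10^-6 / 3.467×10^-2 = 188 μatm

pCO2 = 188 μatm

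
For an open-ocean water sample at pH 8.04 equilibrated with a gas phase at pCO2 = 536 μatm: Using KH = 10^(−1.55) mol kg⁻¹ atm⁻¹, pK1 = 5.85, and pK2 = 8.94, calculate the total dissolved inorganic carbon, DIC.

DIC = 2.65 mmol/kg

[CO2*] = KH · pCO2 = 10^(−1.55) × 536×10^-6 = 1.511×10^-5 mol/kg
α₀ = 1/(1 + K1/[H⁺] + K1K2/[H⁺]²) = 1/(1 + 10^+2.19 + 10^+1.29) = 0.005702
DIC = [CO2*]/α₀ = 1.511×10^-5 / 0.005702 = 2.65 mmol/kg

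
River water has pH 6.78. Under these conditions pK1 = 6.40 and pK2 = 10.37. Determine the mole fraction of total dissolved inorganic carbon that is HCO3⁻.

α₁ = 1 / (1 + [H⁺]/K1 + K2/[H⁺]) = 1 / (1 + 10^-0.38 + 10^-3.59)
   = 1 / (1 + 0.41687 + 0.00025704) = 1/1.4171 = 0.7057

α₁ = 0.706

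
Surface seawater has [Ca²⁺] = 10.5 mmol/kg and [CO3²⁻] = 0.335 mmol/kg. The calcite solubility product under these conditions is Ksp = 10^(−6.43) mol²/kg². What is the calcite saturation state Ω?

Ksp = 10^(−6.43) = 3.715×10^-7
Ω = [Ca²⁺][CO3²⁻]/Ksp = (10.5×10^-3)(0.335×10^-3) / 3.715×10^-7 = 9.47

Ω = 9.47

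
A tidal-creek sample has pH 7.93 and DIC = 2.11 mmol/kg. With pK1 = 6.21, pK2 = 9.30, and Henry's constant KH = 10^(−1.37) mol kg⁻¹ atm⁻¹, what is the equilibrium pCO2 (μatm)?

pCO2 = 888 μatm

α₀ = 1 / (1 + K1/[H⁺] + K1K2/[H⁺]²) = 1 / (1 + 10^+1.72 + 10^+0.35)
   = 1 / (1 + 52.481 + 2.2387) = 1/55.719 = 0.01795
[CO2*] = α₀ × DIC = 0.01795 × 2.11 = 0.03787 mmol/kg
pCO2 = [CO2*]/KH = 3.787×10^-5 / 4.266×10^-2 = 888 μatm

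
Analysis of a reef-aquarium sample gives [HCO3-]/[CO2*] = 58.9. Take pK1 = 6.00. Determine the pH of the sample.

pH = 7.77

From K1 = [H⁺][HCO3-]/[CO2*]:  pH = pK1 + log₁₀([HCO3-]/[CO2*])
log₁₀(58.9) = +1.770
pH = 6.00 + (+1.770) = 7.77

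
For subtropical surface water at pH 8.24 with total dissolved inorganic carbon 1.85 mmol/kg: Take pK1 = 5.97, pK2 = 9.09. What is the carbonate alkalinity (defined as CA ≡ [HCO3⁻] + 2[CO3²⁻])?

CA = 2.07 mmol/kg

CA = [HCO3⁻] + 2[CO3²⁻] = (α₁ + 2α₂)·DIC
At pH 8.24: [H⁺]/K1 = 10^-2.27 = 0.0053703, K2/[H⁺] = 10^-0.85 = 0.14125
α₁ = 1/(1 + 0.0053703 + 0.14125) = 1/1.1466 = 0.8721; α₂ = α₁·K2/[H⁺] = 0.1232
α₁ + 2α₂ = 1.1185
CA = 1.1185 × 1.85 = 2.07 mmol/kg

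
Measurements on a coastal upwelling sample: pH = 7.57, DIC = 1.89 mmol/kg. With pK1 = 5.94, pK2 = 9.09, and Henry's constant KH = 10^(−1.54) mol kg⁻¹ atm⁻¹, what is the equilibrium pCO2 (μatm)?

α₀ = 1 / (1 + K1/[H⁺] + K1K2/[H⁺]²) = 1 / (1 + 10^+1.63 + 10^+0.11)
   = 1 / (1 + 42.658 + 1.2882) = 1/44.946 = 0.02225
[CO2*] = α₀ × DIC = 0.02225 × 1.89 = 0.04205 mmol/kg
pCO2 = [CO2*]/KH = 4.205×10^-5 / 2.884×10^-2 = 1460 μatm

pCO2 = 1460 μatm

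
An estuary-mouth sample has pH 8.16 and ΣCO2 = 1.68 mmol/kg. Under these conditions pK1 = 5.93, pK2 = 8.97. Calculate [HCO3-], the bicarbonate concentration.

[HCO3⁻] = 1.45 mmol/kg

α₁ = 1 / (1 + [H⁺]/K1 + K2/[H⁺]) = 1 / (1 + 10^-2.23 + 10^-0.81)
   = 1 / (1 + 0.0058884 + 0.15488) = 1/1.1608 = 0.8615
[HCO3⁻] = α₁ × DIC = 0.8615 × 1.68 = 1.45 mmol/kg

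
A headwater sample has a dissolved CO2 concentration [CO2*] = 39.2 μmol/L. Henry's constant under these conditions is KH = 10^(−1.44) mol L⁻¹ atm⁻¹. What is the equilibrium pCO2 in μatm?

KH = 10^(−1.44) = 3.631×10^-2 mol L⁻¹ atm⁻¹
pCO2 = [CO2*]/KH = 39.2×10^-6 / 3.631×10^-2 = 1.08×10^-3 atm = 1080 μatm

pCO2 = 1080 μatm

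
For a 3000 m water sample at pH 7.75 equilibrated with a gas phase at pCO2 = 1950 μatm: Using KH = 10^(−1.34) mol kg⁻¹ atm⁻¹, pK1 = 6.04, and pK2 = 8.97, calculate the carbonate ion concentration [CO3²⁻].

[CO2*] = KH · pCO2 = 10^(−1.34) × 1950×10^-6 = 8.913×10^-5 mol/kg
α₀ = 1/(1 + K1/[H⁺] + K1K2/[H⁺]²) = 1/(1 + 10^+1.71 + 10^+0.49) = 0.01806
DIC = [CO2*]/α₀ = 8.913×10^-5 / 0.01806 = 4.936 mmol/kg
[CO3²⁻] = α₂·DIC; α₂ = 0.05581, so [CO3²⁻] = 0.05581 × 4.936 = 0.275 mmol/kg

[CO3²⁻] = 0.275 mmol/kg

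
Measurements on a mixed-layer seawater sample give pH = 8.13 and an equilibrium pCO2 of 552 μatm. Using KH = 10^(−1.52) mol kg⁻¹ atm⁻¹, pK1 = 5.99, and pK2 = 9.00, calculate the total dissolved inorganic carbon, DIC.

DIC = 2.63 mmol/kg

[CO2*] = KH · pCO2 = 10^(−1.52) × 552×10^-6 = 1.667×10^-5 mol/kg
α₀ = 1/(1 + K1/[H⁺] + K1K2/[H⁺]²) = 1/(1 + 10^+2.14 + 10^+1.27) = 0.006343
DIC = [CO2*]/α₀ = 1.667×10^-5 / 0.006343 = 2.63 mmol/kg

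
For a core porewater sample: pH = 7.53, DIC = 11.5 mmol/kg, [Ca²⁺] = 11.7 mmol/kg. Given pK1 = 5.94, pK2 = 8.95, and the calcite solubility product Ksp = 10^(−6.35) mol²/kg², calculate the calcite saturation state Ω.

Ω = 10.8

α₂ = 1 / (1 + [H⁺]/K2 + [H⁺]²/(K1K2)) = 1 / (1 + 10^+1.42 + 10^-0.17)
   = 1 / (1 + 26.303 + 0.67608) = 1/27.979 = 0.03574
[CO3²⁻] = α₂ × DIC = 0.03574 × 11.5 = 0.4110 mmol/kg
Ksp = 10^(−6.35) = 4.467×10^-7
Ω = [Ca²⁺][CO3²⁻]/Ksp = (11.7×10^-3)(4.110×10^-4) / 4.467×10^-7 = 10.8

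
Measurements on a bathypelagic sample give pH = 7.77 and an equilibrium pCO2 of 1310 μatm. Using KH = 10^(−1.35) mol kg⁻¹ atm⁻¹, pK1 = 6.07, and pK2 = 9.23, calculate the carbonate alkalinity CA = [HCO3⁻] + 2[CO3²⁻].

CA = 3.14 mmol/kg

[CO2*] = KH · pCO2 = 10^(−1.35) × 1310×10^-6 = 5.852×10^-5 mol/kg
α₀ = 1/(1 + K1/[H⁺] + K1K2/[H⁺]²) = 1/(1 + 10^+1.70 + 10^+0.24) = 0.01892
DIC = [CO2*]/α₀ = 5.852×10^-5 / 0.01892 = 3.093 mmol/kg
CA = (α₁ + 2α₂)·DIC = (0.9482 + 2×0.03288) × 3.093 = 3.14 mmol/kg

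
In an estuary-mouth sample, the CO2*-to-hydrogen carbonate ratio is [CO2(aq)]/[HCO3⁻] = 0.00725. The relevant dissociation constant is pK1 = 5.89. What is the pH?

From K1 = [H⁺][HCO3⁻]/[CO2(aq)]:  pH = pK1 − log₁₀([CO2(aq)]/[HCO3⁻])
log₁₀(0.00725) = -2.140
pH = 5.89 − (-2.140) = 8.03

pH = 8.03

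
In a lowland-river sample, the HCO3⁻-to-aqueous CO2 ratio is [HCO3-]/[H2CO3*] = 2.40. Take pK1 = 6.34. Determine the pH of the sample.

pH = 6.72

From K1 = [H⁺][HCO3-]/[H2CO3*]:  pH = pK1 + log₁₀([HCO3-]/[H2CO3*])
log₁₀(2.40) = +0.380
pH = 6.34 + (+0.380) = 6.72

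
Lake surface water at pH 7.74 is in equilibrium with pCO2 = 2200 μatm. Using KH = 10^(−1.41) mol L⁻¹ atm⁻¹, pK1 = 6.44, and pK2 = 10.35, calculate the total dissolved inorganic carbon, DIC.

[CO2*] = KH · pCO2 = 10^(−1.41) × 2200×10^-6 = 8.559×10^-5 mol/L
α₀ = 1/(1 + K1/[H⁺] + K1K2/[H⁺]²) = 1/(1 + 10^+1.30 + 10^-1.31) = 0.04762
DIC = [CO2*]/α₀ = 8.559×10^-5 / 0.04762 = 1.80 mmol/L

DIC = 1.80 mmol/L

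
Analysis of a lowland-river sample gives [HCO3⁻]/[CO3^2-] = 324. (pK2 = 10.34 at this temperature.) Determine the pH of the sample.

pH = 7.83

From K2 = [H⁺][CO3^2-]/[HCO3⁻]:  pH = pK2 − log₁₀([HCO3⁻]/[CO3^2-])
log₁₀(324) = +2.511
pH = 10.34 − (+2.511) = 7.83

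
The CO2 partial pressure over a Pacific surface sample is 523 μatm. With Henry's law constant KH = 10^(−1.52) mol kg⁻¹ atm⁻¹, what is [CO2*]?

[CO2*] = 15.8 μmol/kg

KH = 10^(−1.52) = 3.020×10^-2 mol kg⁻¹ atm⁻¹
[CO2*] = KH · pCO2 = 3.020×10^-2 × 523×10^-6 atm = 1.58×10^-5 mol/kg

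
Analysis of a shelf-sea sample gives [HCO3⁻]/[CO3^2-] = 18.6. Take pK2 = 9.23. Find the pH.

pH = 7.96

From K2 = [H⁺][CO3^2-]/[HCO3⁻]:  pH = pK2 − log₁₀([HCO3⁻]/[CO3^2-])
log₁₀(18.6) = +1.270
pH = 9.23 − (+1.270) = 7.96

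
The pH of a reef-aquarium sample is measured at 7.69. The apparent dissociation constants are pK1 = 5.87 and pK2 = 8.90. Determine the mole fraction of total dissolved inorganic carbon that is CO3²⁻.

α₂ = 1 / (1 + [H⁺]/K2 + [H⁺]²/(K1K2)) = 1 / (1 + 10^+1.21 + 10^-0.61)
   = 1 / (1 + 16.218 + 0.24547) = 1/17.464 = 0.05726

α₂ = 0.0573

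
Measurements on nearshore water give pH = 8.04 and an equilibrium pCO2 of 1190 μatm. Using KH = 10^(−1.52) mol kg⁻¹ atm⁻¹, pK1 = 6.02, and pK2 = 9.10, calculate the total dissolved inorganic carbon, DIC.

[CO2*] = KH · pCO2 = 10^(−1.52) × 1190×10^-6 = 3.594×10^-5 mol/kg
α₀ = 1/(1 + K1/[H⁺] + K1K2/[H⁺]²) = 1/(1 + 10^+2.02 + 10^+0.96) = 0.008708
DIC = [CO2*]/α₀ = 3.594×10^-5 / 0.008708 = 4.13 mmol/kg

DIC = 4.13 mmol/kg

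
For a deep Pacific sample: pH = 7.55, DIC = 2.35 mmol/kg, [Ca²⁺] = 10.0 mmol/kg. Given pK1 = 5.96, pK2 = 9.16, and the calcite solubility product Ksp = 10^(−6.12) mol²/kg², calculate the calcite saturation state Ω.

Ω = 0.724

α₂ = 1 / (1 + [H⁺]/K2 + [H⁺]²/(K1K2)) = 1 / (1 + 10^+1.61 + 10^+0.02)
   = 1 / (1 + 40.738 + 1.0471) = 1/42.785 = 0.02337
[CO3²⁻] = α₂ × DIC = 0.02337 × 2.35 = 0.05493 mmol/kg
Ksp = 10^(−6.12) = 7.586×10^-7
Ω = [Ca²⁺][CO3²⁻]/Ksp = (10.0×10^-3)(5.493×10^-5) / 7.586×10^-7 = 0.724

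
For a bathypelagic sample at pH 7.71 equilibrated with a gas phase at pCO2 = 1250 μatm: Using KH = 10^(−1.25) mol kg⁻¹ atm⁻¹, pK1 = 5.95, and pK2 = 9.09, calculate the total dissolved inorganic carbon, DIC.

[CO2*] = KH · pCO2 = 10^(−1.25) × 1250×10^-6 = 7.029×10^-5 mol/kg
α₀ = 1/(1 + K1/[H⁺] + K1K2/[H⁺]²) = 1/(1 + 10^+1.76 + 10^+0.38) = 0.01641
DIC = [CO2*]/α₀ = 7.029×10^-5 / 0.01641 = 4.28 mmol/kg

DIC = 4.28 mmol/kg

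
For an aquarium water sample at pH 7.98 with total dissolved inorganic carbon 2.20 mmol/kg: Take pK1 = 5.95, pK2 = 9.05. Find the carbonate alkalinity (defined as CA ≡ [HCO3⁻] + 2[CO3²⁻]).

CA = 2.35 mmol/kg

CA = [HCO3⁻] + 2[CO3²⁻] = (α₁ + 2α₂)·DIC
At pH 7.98: [H⁺]/K1 = 10^-2.03 = 0.0093325, K2/[H⁺] = 10^-1.07 = 0.085114
α₁ = 1/(1 + 0.0093325 + 0.085114) = 1/1.0944 = 0.9137; α₂ = α₁·K2/[H⁺] = 0.07777
α₁ + 2α₂ = 1.0692
CA = 1.0692 × 2.20 = 2.35 mmol/kg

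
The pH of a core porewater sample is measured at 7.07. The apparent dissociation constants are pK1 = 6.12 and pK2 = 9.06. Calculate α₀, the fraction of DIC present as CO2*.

α₀ = 0.100

α₀ = 1 / (1 + K1/[H⁺] + K1K2/[H⁺]²) = 1 / (1 + 10^+0.95 + 10^-1.04)
   = 1 / (1 + 8.9125 + 0.091201) = 1/10.004 = 0.09996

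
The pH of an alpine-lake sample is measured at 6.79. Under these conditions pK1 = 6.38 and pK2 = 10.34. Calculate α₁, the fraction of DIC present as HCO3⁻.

α₁ = 1 / (1 + [H⁺]/K1 + K2/[H⁺]) = 1 / (1 + 10^-0.41 + 10^-3.55)
   = 1 / (1 + 0.38905 + 0.00028184) = 1/1.3893 = 0.7198

α₁ = 0.720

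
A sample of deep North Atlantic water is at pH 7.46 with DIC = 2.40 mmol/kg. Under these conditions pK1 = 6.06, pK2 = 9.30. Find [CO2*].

[CO2*] = 0.0906 mmol/kg

α₀ = 1 / (1 + K1/[H⁺] + K1K2/[H⁺]²) = 1 / (1 + 10^+1.40 + 10^-0.44)
   = 1 / (1 + 25.119 + 0.36308) = 1/26.482 = 0.03776
[CO2*] = α₀ × DIC = 0.03776 × 2.40 = 0.0906 mmol/kg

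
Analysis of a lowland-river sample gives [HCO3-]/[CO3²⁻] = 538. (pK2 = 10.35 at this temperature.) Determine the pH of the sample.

From K2 = [H⁺][CO3²⁻]/[HCO3-]:  pH = pK2 − log₁₀([HCO3-]/[CO3²⁻])
log₁₀(538) = +2.731
pH = 10.35 − (+2.731) = 7.62

pH = 7.62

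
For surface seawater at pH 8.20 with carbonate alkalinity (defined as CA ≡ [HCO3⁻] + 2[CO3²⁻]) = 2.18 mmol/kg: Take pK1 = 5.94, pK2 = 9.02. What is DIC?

DIC = 1.94 mmol/kg

CA = [HCO3⁻] + 2[CO3²⁻] = (α₁ + 2α₂)·DIC
At pH 8.20: [H⁺]/K1 = 10^-2.26 = 0.0054954, K2/[H⁺] = 10^-0.82 = 0.15136
α₁ = 1/(1 + 0.0054954 + 0.15136) = 1/1.1569 = 0.8644; α₂ = α₁·K2/[H⁺] = 0.1308
α₁ + 2α₂ = 1.1261
DIC = CA / (α₁ + 2α₂) = 2.18 / 1.1261 = 1.94 mmol/kg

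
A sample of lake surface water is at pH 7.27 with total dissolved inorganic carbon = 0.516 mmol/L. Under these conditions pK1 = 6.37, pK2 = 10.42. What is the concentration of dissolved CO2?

[CO2*] = 0.0577 mmol/L

α₀ = 1 / (1 + K1/[H⁺] + K1K2/[H⁺]²) = 1 / (1 + 10^+0.90 + 10^-2.25)
   = 1 / (1 + 7.9433 + 0.0056234) = 1/8.9489 = 0.1117
[CO2*] = α₀ × DIC = 0.1117 × 0.516 = 0.0577 mmol/L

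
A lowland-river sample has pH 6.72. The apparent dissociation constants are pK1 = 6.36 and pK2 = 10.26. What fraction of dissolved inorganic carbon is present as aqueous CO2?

α₀ = 0.304

α₀ = 1 / (1 + K1/[H⁺] + K1K2/[H⁺]²) = 1 / (1 + 10^+0.36 + 10^-3.18)
   = 1 / (1 + 2.2909 + 0.00066069) = 1/3.2915 = 0.3038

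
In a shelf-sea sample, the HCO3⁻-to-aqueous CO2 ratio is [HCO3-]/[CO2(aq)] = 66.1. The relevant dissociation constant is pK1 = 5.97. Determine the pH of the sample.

From K1 = [H⁺][HCO3-]/[CO2(aq)]:  pH = pK1 + log₁₀([HCO3-]/[CO2(aq)])
log₁₀(66.1) = +1.820
pH = 5.97 + (+1.820) = 7.79

pH = 7.79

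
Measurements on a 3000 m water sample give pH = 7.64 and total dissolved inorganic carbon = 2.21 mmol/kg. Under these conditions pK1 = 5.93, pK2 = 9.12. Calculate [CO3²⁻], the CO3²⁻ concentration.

α₂ = 1 / (1 + [H⁺]/K2 + [H⁺]²/(K1K2)) = 1 / (1 + 10^+1.48 + 10^-0.23)
   = 1 / (1 + 30.200 + 0.58884) = 1/31.788 = 0.03146
[CO3²⁻] = α₂ × DIC = 0.03146 × 2.21 = 0.0695 mmol/kg

[CO3²⁻] = 0.0695 mmol/kg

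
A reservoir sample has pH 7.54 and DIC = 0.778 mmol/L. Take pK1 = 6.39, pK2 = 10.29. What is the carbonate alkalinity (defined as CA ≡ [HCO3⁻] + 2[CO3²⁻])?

CA = 0.728 mmol/L

CA = [HCO3⁻] + 2[CO3²⁻] = (α₁ + 2α₂)·DIC
At pH 7.54: [H⁺]/K1 = 10^-1.15 = 0.070795, K2/[H⁺] = 10^-2.75 = 0.0017783
α₁ = 1/(1 + 0.070795 + 0.0017783) = 1/1.0726 = 0.9323; α₂ = α₁·K2/[H⁺] = 0.001658
α₁ + 2α₂ = 0.9357
CA = 0.9357 × 0.778 = 0.728 mmol/L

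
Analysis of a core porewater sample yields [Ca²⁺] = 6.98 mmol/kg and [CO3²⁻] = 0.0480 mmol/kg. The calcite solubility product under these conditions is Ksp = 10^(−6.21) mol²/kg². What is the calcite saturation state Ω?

Ksp = 10^(−6.21) = 6.166×10^-7
Ω = [Ca²⁺][CO3²⁻]/Ksp = (6.98×10^-3)(0.0480×10^-3) / 6.166×10^-7 = 0.543

Ω = 0.543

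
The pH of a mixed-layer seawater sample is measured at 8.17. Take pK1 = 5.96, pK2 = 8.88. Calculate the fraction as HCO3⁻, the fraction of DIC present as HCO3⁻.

α₁ = 0.833

α₁ = 1 / (1 + [H⁺]/K1 + K2/[H⁺]) = 1 / (1 + 10^-2.21 + 10^-0.71)
   = 1 / (1 + 0.0061660 + 0.19498) = 1/1.2012 = 0.8325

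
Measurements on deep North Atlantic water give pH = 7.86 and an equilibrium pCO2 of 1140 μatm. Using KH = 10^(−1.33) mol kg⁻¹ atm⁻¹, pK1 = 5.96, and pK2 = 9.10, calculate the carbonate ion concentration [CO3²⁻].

[CO3²⁻] = 0.244 mmol/kg

[CO2*] = KH · pCO2 = 10^(−1.33) × 1140×10^-6 = 5.332×10^-5 mol/kg
α₀ = 1/(1 + K1/[H⁺] + K1K2/[H⁺]²) = 1/(1 + 10^+1.90 + 10^+0.66) = 0.01176
DIC = [CO2*]/α₀ = 5.332×10^-5 / 0.01176 = 4.533 mmol/kg
[CO3²⁻] = α₂·DIC; α₂ = 0.05377, so [CO3²⁻] = 0.05377 × 4.533 = 0.244 mmol/kg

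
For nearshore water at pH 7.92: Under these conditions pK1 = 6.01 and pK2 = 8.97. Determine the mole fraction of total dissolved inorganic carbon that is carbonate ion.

α₂ = 1 / (1 + [H⁺]/K2 + [H⁺]²/(K1K2)) = 1 / (1 + 10^+1.05 + 10^-0.86)
   = 1 / (1 + 11.220 + 0.13804) = 1/12.358 = 0.08092

α₂ = 0.0809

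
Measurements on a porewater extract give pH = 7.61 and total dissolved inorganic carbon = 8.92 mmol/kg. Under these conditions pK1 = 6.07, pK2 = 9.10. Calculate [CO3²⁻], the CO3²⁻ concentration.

α₂ = 1 / (1 + [H⁺]/K2 + [H⁺]²/(K1K2)) = 1 / (1 + 10^+1.49 + 10^-0.05)
   = 1 / (1 + 30.903 + 0.89125) = 1/32.794 = 0.03049
[CO3²⁻] = α₂ × DIC = 0.03049 × 8.92 = 0.272 mmol/kg

[CO3²⁻] = 0.272 mmol/kg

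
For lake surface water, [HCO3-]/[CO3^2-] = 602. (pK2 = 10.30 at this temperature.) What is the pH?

From K2 = [H⁺][CO3^2-]/[HCO3-]:  pH = pK2 − log₁₀([HCO3-]/[CO3^2-])
log₁₀(602) = +2.780
pH = 10.30 − (+2.780) = 7.52

pH = 7.52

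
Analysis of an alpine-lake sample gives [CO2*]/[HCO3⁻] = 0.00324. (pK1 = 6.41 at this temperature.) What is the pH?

pH = 8.90

From K1 = [H⁺][HCO3⁻]/[CO2*]:  pH = pK1 − log₁₀([CO2*]/[HCO3⁻])
log₁₀(0.00324) = -2.489
pH = 6.41 − (-2.489) = 8.90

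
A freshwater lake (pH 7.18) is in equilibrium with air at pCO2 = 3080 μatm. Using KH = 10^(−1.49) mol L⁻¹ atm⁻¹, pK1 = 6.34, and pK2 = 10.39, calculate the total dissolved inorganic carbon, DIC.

DIC = 0.790 mmol/L

[CO2*] = KH · pCO2 = 10^(−1.49) × 3080×10^-6 = 9.967×10^-5 mol/L
α₀ = 1/(1 + K1/[H⁺] + K1K2/[H⁺]²) = 1/(1 + 10^+0.84 + 10^-2.37) = 0.1262
DIC = [CO2*]/α₀ = 9.967×10^-5 / 0.1262 = 0.790 mmol/L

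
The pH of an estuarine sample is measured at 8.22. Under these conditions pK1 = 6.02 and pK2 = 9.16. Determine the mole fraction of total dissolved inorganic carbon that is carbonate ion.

α₂ = 1 / (1 + [H⁺]/K2 + [H⁺]²/(K1K2)) = 1 / (1 + 10^+0.94 + 10^-1.26)
   = 1 / (1 + 8.7096 + 0.054954) = 1/9.7646 = 0.1024

α₂ = 0.102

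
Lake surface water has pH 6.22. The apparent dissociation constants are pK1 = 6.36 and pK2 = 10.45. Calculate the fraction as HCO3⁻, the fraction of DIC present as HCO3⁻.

α₁ = 1 / (1 + [H⁺]/K1 + K2/[H⁺]) = 1 / (1 + 10^+0.14 + 10^-4.23)
   = 1 / (1 + 1.3804 + 5.8884×10^-5) = 1/2.3804 = 0.4201

α₁ = 0.420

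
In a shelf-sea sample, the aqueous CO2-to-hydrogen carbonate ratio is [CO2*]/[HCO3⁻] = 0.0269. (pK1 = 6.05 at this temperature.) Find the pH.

pH = 7.62

From K1 = [H⁺][HCO3⁻]/[CO2*]:  pH = pK1 − log₁₀([CO2*]/[HCO3⁻])
log₁₀(0.0269) = -1.570
pH = 6.05 − (-1.570) = 7.62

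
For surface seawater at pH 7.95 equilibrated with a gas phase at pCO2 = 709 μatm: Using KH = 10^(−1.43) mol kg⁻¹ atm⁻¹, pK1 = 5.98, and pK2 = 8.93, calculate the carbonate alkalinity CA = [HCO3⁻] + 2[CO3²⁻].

CA = 2.97 mmol/kg

[CO2*] = KH · pCO2 = 10^(−1.43) × 709×10^-6 = 2.634×10^-5 mol/kg
α₀ = 1/(1 + K1/[H⁺] + K1K2/[H⁺]²) = 1/(1 + 10^+1.97 + 10^+0.99) = 0.009606
DIC = [CO2*]/α₀ = 2.634×10^-5 / 0.009606 = 2.742 mmol/kg
CA = (α₁ + 2α₂)·DIC = (0.8965 + 2×0.09388) × 2.742 = 2.97 mmol/kg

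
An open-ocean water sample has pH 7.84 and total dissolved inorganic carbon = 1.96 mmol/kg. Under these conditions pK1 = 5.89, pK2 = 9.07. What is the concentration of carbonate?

[CO3²⁻] = 0.108 mmol/kg

α₂ = 1 / (1 + [H⁺]/K2 + [H⁺]²/(K1K2)) = 1 / (1 + 10^+1.23 + 10^-0.72)
   = 1 / (1 + 16.982 + 0.19055) = 1/18.173 = 0.05503
[CO3²⁻] = α₂ × DIC = 0.05503 × 1.96 = 0.108 mmol/kg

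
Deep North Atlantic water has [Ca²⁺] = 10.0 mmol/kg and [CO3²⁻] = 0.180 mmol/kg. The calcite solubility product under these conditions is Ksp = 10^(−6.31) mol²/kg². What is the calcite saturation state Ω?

Ksp = 10^(−6.31) = 4.898×10^-7
Ω = [Ca²⁺][CO3²⁻]/Ksp = (10.0×10^-3)(0.180×10^-3) / 4.898×10^-7 = 3.68

Ω = 3.68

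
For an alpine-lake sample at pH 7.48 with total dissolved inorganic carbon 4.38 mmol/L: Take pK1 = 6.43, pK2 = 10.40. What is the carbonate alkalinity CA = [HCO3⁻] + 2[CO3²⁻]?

CA = 4.03 mmol/L

CA = [HCO3⁻] + 2[CO3²⁻] = (α₁ + 2α₂)·DIC
At pH 7.48: [H⁺]/K1 = 10^-1.05 = 0.089125, K2/[H⁺] = 10^-2.92 = 0.0012023
α₁ = 1/(1 + 0.089125 + 0.0012023) = 1/1.0903 = 0.9172; α₂ = α₁·K2/[H⁺] = 0.001103
α₁ + 2α₂ = 0.9194
CA = 0.9194 × 4.38 = 4.03 mmol/L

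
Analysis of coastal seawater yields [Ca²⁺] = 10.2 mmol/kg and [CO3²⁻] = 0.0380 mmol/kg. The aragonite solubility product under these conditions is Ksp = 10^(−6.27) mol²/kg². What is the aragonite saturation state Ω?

Ksp = 10^(−6.27) = 5.370×10^-7
Ω = [Ca²⁺][CO3²⁻]/Ksp = (10.2×10^-3)(0.0380×10^-3) / 5.370×10^-7 = 0.722

Ω = 0.722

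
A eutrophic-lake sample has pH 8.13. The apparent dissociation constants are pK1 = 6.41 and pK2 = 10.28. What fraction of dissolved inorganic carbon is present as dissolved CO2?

α₀ = 1 / (1 + K1/[H⁺] + K1K2/[H⁺]²) = 1 / (1 + 10^+1.72 + 10^-0.43)
   = 1 / (1 + 52.481 + 0.37154) = 1/53.852 = 0.01857

α₀ = 0.0186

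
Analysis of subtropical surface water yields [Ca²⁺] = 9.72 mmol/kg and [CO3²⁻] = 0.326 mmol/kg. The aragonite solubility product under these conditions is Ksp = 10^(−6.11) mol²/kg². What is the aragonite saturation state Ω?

Ksp = 10^(−6.11) = 7.762×10^-7
Ω = [Ca²⁺][CO3²⁻]/Ksp = (9.72×10^-3)(0.326×10^-3) / 7.762×10^-7 = 4.08

Ω = 4.08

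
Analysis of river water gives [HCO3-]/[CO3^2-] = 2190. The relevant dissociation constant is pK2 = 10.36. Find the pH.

From K2 = [H⁺][CO3^2-]/[HCO3-]:  pH = pK2 − log₁₀([HCO3-]/[CO3^2-])
log₁₀(2190) = +3.340
pH = 10.36 − (+3.340) = 7.02

pH = 7.02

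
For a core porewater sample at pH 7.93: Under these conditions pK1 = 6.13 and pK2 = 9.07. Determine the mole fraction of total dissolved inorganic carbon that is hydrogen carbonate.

α₁ = 0.919

α₁ = 1 / (1 + [H⁺]/K1 + K2/[H⁺]) = 1 / (1 + 10^-1.80 + 10^-1.14)
   = 1 / (1 + 0.015849 + 0.072444) = 1/1.0883 = 0.9189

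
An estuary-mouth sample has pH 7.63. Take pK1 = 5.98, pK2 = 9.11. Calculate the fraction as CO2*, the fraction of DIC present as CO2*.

α₀ = 1 / (1 + K1/[H⁺] + K1K2/[H⁺]²) = 1 / (1 + 10^+1.65 + 10^+0.17)
   = 1 / (1 + 44.668 + 1.4791) = 1/47.147 = 0.02121

α₀ = 0.0212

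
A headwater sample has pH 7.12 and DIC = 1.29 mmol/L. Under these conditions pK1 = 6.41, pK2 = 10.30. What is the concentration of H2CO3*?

α₀ = 1 / (1 + K1/[H⁺] + K1K2/[H⁺]²) = 1 / (1 + 10^+0.71 + 10^-2.47)
   = 1 / (1 + 5.1286 + 0.0033884) = 1/6.1320 = 0.1631
[CO2*] = α₀ × DIC = 0.1631 × 1.29 = 0.210 mmol/L

[CO2*] = 0.210 mmol/L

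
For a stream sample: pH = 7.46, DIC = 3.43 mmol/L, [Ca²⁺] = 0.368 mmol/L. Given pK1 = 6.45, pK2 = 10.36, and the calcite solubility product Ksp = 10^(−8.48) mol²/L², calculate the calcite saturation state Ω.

Ω = 0.437

α₂ = 1 / (1 + [H⁺]/K2 + [H⁺]²/(K1K2)) = 1 / (1 + 10^+2.90 + 10^+1.89)
   = 1 / (1 + 794.33 + 77.625) = 1/872.95 = 0.001146
[CO3²⁻] = α₂ × DIC = 0.001146 × 3.43 = 0.003929 mmol/L = 3.929 μmol/L
Ksp = 10^(−8.48) = 3.311×10^-9
Ω = [Ca²⁺][CO3²⁻]/Ksp = (0.368×10^-3)(3.929×10^-6) / 3.311×10^-9 = 0.437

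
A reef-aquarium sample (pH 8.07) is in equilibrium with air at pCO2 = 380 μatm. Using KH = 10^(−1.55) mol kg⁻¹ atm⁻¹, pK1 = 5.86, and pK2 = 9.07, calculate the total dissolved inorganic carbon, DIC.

[CO2*] = KH · pCO2 = 10^(−1.55) × 380×10^-6 = 1.071×10^-5 mol/kg
α₀ = 1/(1 + K1/[H⁺] + K1K2/[H⁺]²) = 1/(1 + 10^+2.21 + 10^+1.21) = 0.005574
DIC = [CO2*]/α₀ = 1.071×10^-5 / 0.005574 = 1.92 mmol/kg

DIC = 1.92 mmol/kg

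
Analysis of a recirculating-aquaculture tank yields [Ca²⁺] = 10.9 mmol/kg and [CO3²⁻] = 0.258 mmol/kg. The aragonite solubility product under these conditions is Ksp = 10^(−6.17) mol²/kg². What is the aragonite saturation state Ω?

Ksp = 10^(−6.17) = 6.761×10^-7
Ω = [Ca²⁺][CO3²⁻]/Ksp = (10.9×10^-3)(0.258×10^-3) / 6.761×10^-7 = 4.16

Ω = 4.16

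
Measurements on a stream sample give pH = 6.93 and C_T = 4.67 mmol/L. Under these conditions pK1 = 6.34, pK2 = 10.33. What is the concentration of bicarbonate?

α₁ = 1 / (1 + [H⁺]/K1 + K2/[H⁺]) = 1 / (1 + 10^-0.59 + 10^-3.40)
   = 1 / (1 + 0.25704 + 0.00039811) = 1/1.2574 = 0.7953
[HCO3⁻] = α₁ × DIC = 0.7953 × 4.67 = 3.71 mmol/L

[HCO3⁻] = 3.71 mmol/L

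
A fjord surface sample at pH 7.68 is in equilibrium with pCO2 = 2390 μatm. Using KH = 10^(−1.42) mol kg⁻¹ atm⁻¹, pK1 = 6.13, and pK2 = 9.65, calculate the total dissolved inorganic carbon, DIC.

DIC = 3.35 mmol/kg

[CO2*] = KH · pCO2 = 10^(−1.42) × 2390×10^-6 = 9.087×10^-5 mol/kg
α₀ = 1/(1 + K1/[H⁺] + K1K2/[H⁺]²) = 1/(1 + 10^+1.55 + 10^-0.42) = 0.02713
DIC = [CO2*]/α₀ = 9.087×10^-5 / 0.02713 = 3.35 mmol/kg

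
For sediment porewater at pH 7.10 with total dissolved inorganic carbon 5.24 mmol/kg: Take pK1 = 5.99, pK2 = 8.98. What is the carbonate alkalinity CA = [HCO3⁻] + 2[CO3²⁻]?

CA = [HCO3⁻] + 2[CO3²⁻] = (α₁ + 2α₂)·DIC
At pH 7.10: [H⁺]/K1 = 10^-1.11 = 0.077625, K2/[H⁺] = 10^-1.88 = 0.013183
α₁ = 1/(1 + 0.077625 + 0.013183) = 1/1.0908 = 0.9168; α₂ = α₁·K2/[H⁺] = 0.01209
α₁ + 2α₂ = 0.9409
CA = 0.9409 × 5.24 = 4.93 mmol/kg

CA = 4.93 mmol/kg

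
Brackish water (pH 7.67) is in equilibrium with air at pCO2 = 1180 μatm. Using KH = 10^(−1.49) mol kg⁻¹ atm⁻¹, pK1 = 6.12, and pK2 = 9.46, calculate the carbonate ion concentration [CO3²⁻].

[CO3²⁻] = 0.0220 mmol/kg

[CO2*] = KH · pCO2 = 10^(−1.49) × 1180×10^-6 = 3.818×10^-5 mol/kg
α₀ = 1/(1 + K1/[H⁺] + K1K2/[H⁺]²) = 1/(1 + 10^+1.55 + 10^-0.24) = 0.02699
DIC = [CO2*]/α₀ = 3.818×10^-5 / 0.02699 = 1.415 mmol/kg
[CO3²⁻] = α₂·DIC; α₂ = 0.01553, so [CO3²⁻] = 0.01553 × 1.415 = 0.0220 mmol/kg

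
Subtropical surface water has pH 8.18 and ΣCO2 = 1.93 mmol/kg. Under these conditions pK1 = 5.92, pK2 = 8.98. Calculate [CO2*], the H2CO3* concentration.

α₀ = 1 / (1 + K1/[H⁺] + K1K2/[H⁺]²) = 1 / (1 + 10^+2.26 + 10^+1.46)
   = 1 / (1 + 181.97 + 28.840) = 1/211.81 = 0.004721
[CO2*] = α₀ × DIC = 0.004721 × 1.93 = 0.00911 mmol/kg = 9.11 μmol/kg

[CO2*] = 9.11 μmol/kg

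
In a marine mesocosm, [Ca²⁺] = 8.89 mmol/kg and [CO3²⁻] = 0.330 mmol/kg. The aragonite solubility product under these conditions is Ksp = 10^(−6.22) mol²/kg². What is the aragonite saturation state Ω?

Ω = 4.87

Ksp = 10^(−6.22) = 6.026×10^-7
Ω = [Ca²⁺][CO3²⁻]/Ksp = (8.89×10^-3)(0.330×10^-3) / 6.026×10^-7 = 4.87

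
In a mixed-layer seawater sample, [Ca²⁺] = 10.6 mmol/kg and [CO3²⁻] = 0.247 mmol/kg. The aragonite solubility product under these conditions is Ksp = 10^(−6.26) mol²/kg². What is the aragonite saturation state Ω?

Ksp = 10^(−6.26) = 5.495×10^-7
Ω = [Ca²⁺][CO3²⁻]/Ksp = (10.6×10^-3)(0.247×10^-3) / 5.495×10^-7 = 4.76

Ω = 4.76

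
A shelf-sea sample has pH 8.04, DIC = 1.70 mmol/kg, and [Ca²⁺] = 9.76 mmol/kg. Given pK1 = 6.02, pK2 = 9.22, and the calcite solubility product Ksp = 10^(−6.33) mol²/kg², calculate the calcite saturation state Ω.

α₂ = 1 / (1 + [H⁺]/K2 + [H⁺]²/(K1K2)) = 1 / (1 + 10^+1.18 + 10^-0.84)
   = 1 / (1 + 15.136 + 0.14454) = 1/16.280 = 0.06142
[CO3²⁻] = α₂ × DIC = 0.06142 × 1.70 = 0.1044 mmol/kg
Ksp = 10^(−6.33) = 4.677×10^-7
Ω = [Ca²⁺][CO3²⁻]/Ksp = (9.76×10^-3)(1.044×10^-4) / 4.677×10^-7 = 2.18

Ω = 2.18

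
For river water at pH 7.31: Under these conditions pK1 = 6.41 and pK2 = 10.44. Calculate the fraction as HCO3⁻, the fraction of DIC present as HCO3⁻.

α₁ = 1 / (1 + [H⁺]/K1 + K2/[H⁺]) = 1 / (1 + 10^-0.90 + 10^-3.13)
   = 1 / (1 + 0.12589 + 0.00074131) = 1/1.1266 = 0.8876

α₁ = 0.888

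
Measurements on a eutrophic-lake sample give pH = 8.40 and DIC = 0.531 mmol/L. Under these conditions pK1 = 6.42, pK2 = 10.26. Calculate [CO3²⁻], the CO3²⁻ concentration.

[CO3²⁻] = 7.16 μmol/L

α₂ = 1 / (1 + [H⁺]/K2 + [H⁺]²/(K1K2)) = 1 / (1 + 10^+1.86 + 10^-0.12)
   = 1 / (1 + 72.444 + 0.75858) = 1/74.202 = 0.01348
[CO3²⁻] = α₂ × DIC = 0.01348 × 0.531 = 0.00716 mmol/L = 7.16 μmol/L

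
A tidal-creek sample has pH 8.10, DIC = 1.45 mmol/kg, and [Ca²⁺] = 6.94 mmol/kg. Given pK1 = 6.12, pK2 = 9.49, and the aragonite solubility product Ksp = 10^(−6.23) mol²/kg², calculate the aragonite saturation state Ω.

Ω = 0.662

α₂ = 1 / (1 + [H⁺]/K2 + [H⁺]²/(K1K2)) = 1 / (1 + 10^+1.39 + 10^-0.59)
   = 1 / (1 + 24.547 + 0.25704) = 1/25.804 = 0.03875
[CO3²⁻] = α₂ × DIC = 0.03875 × 1.45 = 0.05619 mmol/kg
Ksp = 10^(−6.23) = 5.888×10^-7
Ω = [Ca²⁺][CO3²⁻]/Ksp = (6.94×10^-3)(5.619×10^-5) / 5.888×10^-7 = 0.662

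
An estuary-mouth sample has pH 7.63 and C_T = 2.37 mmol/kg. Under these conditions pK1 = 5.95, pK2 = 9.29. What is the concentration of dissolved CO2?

[CO2*] = 0.0475 mmol/kg

α₀ = 1 / (1 + K1/[H⁺] + K1K2/[H⁺]²) = 1 / (1 + 10^+1.68 + 10^+0.02)
   = 1 / (1 + 47.863 + 1.0471) = 1/49.910 = 0.02004
[CO2*] = α₀ × DIC = 0.02004 × 2.37 = 0.0475 mmol/kg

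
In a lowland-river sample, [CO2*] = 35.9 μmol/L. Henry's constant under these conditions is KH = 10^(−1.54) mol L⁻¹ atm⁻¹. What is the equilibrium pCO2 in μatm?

pCO2 = 1240 μatm

KH = 10^(−1.54) = 2.884×10^-2 mol L⁻¹ atm⁻¹
pCO2 = [CO2*]/KH = 35.9×10^-6 / 2.884×10^-2 = 1.24×10^-3 atm = 1240 μatm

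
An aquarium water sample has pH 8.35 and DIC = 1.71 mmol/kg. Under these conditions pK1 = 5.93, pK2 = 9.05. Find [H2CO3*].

[CO2*] = 5.40 μmol/kg

α₀ = 1 / (1 + K1/[H⁺] + K1K2/[H⁺]²) = 1 / (1 + 10^+2.42 + 10^+1.72)
   = 1 / (1 + 263.03 + 52.481) = 1/316.51 = 0.003159
[CO2*] = α₀ × DIC = 0.003159 × 1.71 = 0.00540 mmol/kg = 5.40 μmol/kg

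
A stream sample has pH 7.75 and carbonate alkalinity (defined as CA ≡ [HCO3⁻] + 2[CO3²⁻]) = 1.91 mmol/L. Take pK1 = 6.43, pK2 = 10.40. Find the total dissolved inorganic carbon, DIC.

DIC = 2.00 mmol/L

CA = [HCO3⁻] + 2[CO3²⁻] = (α₁ + 2α₂)·DIC
At pH 7.75: [H⁺]/K1 = 10^-1.32 = 0.047863, K2/[H⁺] = 10^-2.65 = 0.0022387
α₁ = 1/(1 + 0.047863 + 0.0022387) = 1/1.0501 = 0.9523; α₂ = α₁·K2/[H⁺] = 0.002132
α₁ + 2α₂ = 0.9566
DIC = CA / (α₁ + 2α₂) = 1.91 / 0.9566 = 2.00 mmol/L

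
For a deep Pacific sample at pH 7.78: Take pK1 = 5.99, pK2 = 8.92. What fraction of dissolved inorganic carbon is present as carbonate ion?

α₂ = 1 / (1 + [H⁺]/K2 + [H⁺]²/(K1K2)) = 1 / (1 + 10^+1.14 + 10^-0.65)
   = 1 / (1 + 13.804 + 0.22387) = 1/15.028 = 0.06654

α₂ = 0.0665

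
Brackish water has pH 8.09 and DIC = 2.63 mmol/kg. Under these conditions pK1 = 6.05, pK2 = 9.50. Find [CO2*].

α₀ = 1 / (1 + K1/[H⁺] + K1K2/[H⁺]²) = 1 / (1 + 10^+2.04 + 10^+0.63)
   = 1 / (1 + 109.65 + 4.2658) = 1/114.91 = 0.008702
[CO2*] = α₀ × DIC = 0.008702 × 2.63 = 0.0229 mmol/kg

[CO2*] = 0.0229 mmol/kg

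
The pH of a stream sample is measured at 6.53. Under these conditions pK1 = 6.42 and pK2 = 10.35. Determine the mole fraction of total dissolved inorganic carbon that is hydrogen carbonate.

α₁ = 1 / (1 + [H⁺]/K1 + K2/[H⁺]) = 1 / (1 + 10^-0.11 + 10^-3.82)
   = 1 / (1 + 0.77625 + 0.00015136) = 1/1.7764 = 0.5629

α₁ = 0.563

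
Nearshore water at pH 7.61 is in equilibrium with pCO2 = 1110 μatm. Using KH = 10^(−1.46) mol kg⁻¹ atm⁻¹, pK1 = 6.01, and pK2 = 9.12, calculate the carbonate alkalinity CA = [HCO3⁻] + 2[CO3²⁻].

[CO2*] = KH · pCO2 = 10^(−1.46) × 1110×10^-6 = 3.849×10^-5 mol/kg
α₀ = 1/(1 + K1/[H⁺] + K1K2/[H⁺]²) = 1/(1 + 10^+1.60 + 10^+0.09) = 0.02379
DIC = [CO2*]/α₀ = 3.849×10^-5 / 0.02379 = 1.618 mmol/kg
CA = (α₁ + 2α₂)·DIC = (0.9470 + 2×0.02926) × 1.618 = 1.63 mmol/kg

CA = 1.63 mmol/kg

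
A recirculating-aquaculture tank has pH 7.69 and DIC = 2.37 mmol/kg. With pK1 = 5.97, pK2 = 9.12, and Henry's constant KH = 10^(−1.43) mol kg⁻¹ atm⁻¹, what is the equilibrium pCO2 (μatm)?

α₀ = 1 / (1 + K1/[H⁺] + K1K2/[H⁺]²) = 1 / (1 + 10^+1.72 + 10^+0.29)
   = 1 / (1 + 52.481 + 1.9498) = 1/55.431 = 0.01804
[CO2*] = α₀ × DIC = 0.01804 × 2.37 = 0.04276 mmol/kg
pCO2 = [CO2*]/KH = 4.276×10^-5 / 3.715×10^-2 = 1150 μatm

pCO2 = 1150 μatm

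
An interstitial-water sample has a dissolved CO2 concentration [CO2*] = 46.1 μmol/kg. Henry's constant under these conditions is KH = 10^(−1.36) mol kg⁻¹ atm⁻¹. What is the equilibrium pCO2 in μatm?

KH = 10^(−1.36) = 4.365×10^-2 mol kg⁻¹ atm⁻¹
pCO2 = [CO2*]/KH = 46.1×10^-6 / 4.365×10^-2 = 1.06×10^-3 atm = 1060 μatm

pCO2 = 1060 μatm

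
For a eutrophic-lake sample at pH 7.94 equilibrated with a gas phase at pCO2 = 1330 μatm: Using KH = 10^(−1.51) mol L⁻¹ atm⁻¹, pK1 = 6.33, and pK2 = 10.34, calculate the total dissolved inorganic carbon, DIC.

[CO2*] = KH · pCO2 = 10^(−1.51) × 1330×10^-6 = 4.110×10^-5 mol/L
α₀ = 1/(1 + K1/[H⁺] + K1K2/[H⁺]²) = 1/(1 + 10^+1.61 + 10^-0.79) = 0.02387
DIC = [CO2*]/α₀ = 4.110×10^-5 / 0.02387 = 1.72 mmol/L

DIC = 1.72 mmol/L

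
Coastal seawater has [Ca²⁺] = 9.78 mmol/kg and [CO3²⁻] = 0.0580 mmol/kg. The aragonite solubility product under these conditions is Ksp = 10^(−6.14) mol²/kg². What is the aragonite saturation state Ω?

Ω = 0.783

Ksp = 10^(−6.14) = 7.244×10^-7
Ω = [Ca²⁺][CO3²⁻]/Ksp = (9.78×10^-3)(0.0580×10^-3) / 7.244×10^-7 = 0.783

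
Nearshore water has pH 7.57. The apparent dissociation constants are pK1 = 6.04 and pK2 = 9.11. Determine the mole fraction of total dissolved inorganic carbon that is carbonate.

α₂ = 1 / (1 + [H⁺]/K2 + [H⁺]²/(K1K2)) = 1 / (1 + 10^+1.54 + 10^+0.01)
   = 1 / (1 + 34.674 + 1.0233) = 1/36.697 = 0.02725

α₂ = 0.0273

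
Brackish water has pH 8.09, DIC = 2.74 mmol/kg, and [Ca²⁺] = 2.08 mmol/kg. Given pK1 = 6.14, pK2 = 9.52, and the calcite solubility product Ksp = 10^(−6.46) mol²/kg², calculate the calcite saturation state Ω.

Ω = 0.583

α₂ = 1 / (1 + [H⁺]/K2 + [H⁺]²/(K1K2)) = 1 / (1 + 10^+1.43 + 10^-0.52)
   = 1 / (1 + 26.915 + 0.30200) = 1/28.217 = 0.03544
[CO3²⁻] = α₂ × DIC = 0.03544 × 2.74 = 0.09710 mmol/kg
Ksp = 10^(−6.46) = 3.467×10^-7
Ω = [Ca²⁺][CO3²⁻]/Ksp = (2.08×10^-3)(9.710×10^-5) / 3.467×10^-7 = 0.583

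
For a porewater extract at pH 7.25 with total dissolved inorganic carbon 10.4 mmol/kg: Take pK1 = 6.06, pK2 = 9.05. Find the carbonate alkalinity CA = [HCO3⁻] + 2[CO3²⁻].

CA = 9.93 mmol/kg

CA = [HCO3⁻] + 2[CO3²⁻] = (α₁ + 2α₂)·DIC
At pH 7.25: [H⁺]/K1 = 10^-1.19 = 0.064565, K2/[H⁺] = 10^-1.80 = 0.015849
α₁ = 1/(1 + 0.064565 + 0.015849) = 1/1.0804 = 0.9256; α₂ = α₁·K2/[H⁺] = 0.01467
α₁ + 2α₂ = 0.9549
CA = 0.9549 × 10.4 = 9.93 mmol/kg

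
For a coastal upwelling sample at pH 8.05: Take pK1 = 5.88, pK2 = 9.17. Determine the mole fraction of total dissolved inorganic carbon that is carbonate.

α₂ = 0.0701

α₂ = 1 / (1 + [H⁺]/K2 + [H⁺]²/(K1K2)) = 1 / (1 + 10^+1.12 + 10^-1.05)
   = 1 / (1 + 13.183 + 0.089125) = 1/14.272 = 0.07007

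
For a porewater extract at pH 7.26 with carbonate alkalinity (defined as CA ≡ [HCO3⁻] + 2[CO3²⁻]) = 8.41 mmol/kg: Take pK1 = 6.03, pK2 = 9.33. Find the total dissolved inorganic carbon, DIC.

CA = [HCO3⁻] + 2[CO3²⁻] = (α₁ + 2α₂)·DIC
At pH 7.26: [H⁺]/K1 = 10^-1.23 = 0.058884, K2/[H⁺] = 10^-2.07 = 0.0085114
α₁ = 1/(1 + 0.058884 + 0.0085114) = 1/1.0674 = 0.9369; α₂ = α₁·K2/[H⁺] = 0.007974
α₁ + 2α₂ = 0.9528
DIC = CA / (α₁ + 2α₂) = 8.41 / 0.9528 = 8.83 mmol/kg

DIC = 8.83 mmol/kg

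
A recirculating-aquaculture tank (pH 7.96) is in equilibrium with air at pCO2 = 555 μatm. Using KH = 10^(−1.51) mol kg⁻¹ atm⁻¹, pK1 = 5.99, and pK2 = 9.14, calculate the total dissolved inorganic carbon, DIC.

[CO2*] = KH · pCO2 = 10^(−1.51) × 555×10^-6 = 1.715×10^-5 mol/kg
α₀ = 1/(1 + K1/[H⁺] + K1K2/[H⁺]²) = 1/(1 + 10^+1.97 + 10^+0.79) = 0.009951
DIC = [CO2*]/α₀ = 1.715×10^-5 / 0.009951 = 1.72 mmol/kg

DIC = 1.72 mmol/kg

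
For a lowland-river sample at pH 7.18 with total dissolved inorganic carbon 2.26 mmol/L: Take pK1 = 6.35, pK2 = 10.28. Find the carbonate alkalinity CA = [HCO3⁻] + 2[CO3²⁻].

CA = [HCO3⁻] + 2[CO3²⁻] = (α₁ + 2α₂)·DIC
At pH 7.18: [H⁺]/K1 = 10^-0.83 = 0.14791, K2/[H⁺] = 10^-3.10 = 0.00079433
α₁ = 1/(1 + 0.14791 + 0.00079433) = 1/1.1487 = 0.8705; α₂ = α₁·K2/[H⁺] = 0.0006915
α₁ + 2α₂ = 0.8719
CA = 0.8719 × 2.26 = 1.97 mmol/L

CA = 1.97 mmol/L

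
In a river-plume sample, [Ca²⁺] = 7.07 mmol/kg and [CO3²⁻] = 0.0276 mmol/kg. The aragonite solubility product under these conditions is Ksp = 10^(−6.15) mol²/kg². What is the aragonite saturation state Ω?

Ksp = 10^(−6.15) = 7.079×10^-7
Ω = [Ca²⁺][CO3²⁻]/Ksp = (7.07×10^-3)(0.0276×10^-3) / 7.079×10^-7 = 0.276

Ω = 0.276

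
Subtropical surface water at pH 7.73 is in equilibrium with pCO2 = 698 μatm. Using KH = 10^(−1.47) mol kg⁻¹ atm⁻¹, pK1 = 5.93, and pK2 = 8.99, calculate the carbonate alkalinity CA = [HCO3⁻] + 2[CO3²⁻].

[CO2*] = KH · pCO2 = 10^(−1.47) × 698×10^-6 = 2.365×10^-5 mol/kg
α₀ = 1/(1 + K1/[H⁺] + K1K2/[H⁺]²) = 1/(1 + 10^+1.80 + 10^+0.54) = 0.01480
DIC = [CO2*]/α₀ = 2.365×10^-5 / 0.01480 = 1.598 mmol/kg
CA = (α₁ + 2α₂)·DIC = (0.9339 + 2×0.05132) × 1.598 = 1.66 mmol/kg

CA = 1.66 mmol/kg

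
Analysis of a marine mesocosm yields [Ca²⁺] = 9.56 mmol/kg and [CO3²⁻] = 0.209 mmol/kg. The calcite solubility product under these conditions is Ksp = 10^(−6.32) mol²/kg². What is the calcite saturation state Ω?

Ksp = 10^(−6.32) = 4.786×10^-7
Ω = [Ca²⁺][CO3²⁻]/Ksp = (9.56×10^-3)(0.209×10^-3) / 4.786×10^-7 = 4.17

Ω = 4.17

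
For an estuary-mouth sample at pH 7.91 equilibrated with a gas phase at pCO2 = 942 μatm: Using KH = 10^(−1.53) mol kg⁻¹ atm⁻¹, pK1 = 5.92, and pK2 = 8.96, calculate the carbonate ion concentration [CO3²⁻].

[CO2*] = KH · pCO2 = 10^(−1.53) × 942×10^-6 = 2.780×10^-5 mol/kg
α₀ = 1/(1 + K1/[H⁺] + K1K2/[H⁺]²) = 1/(1 + 10^+1.99 + 10^+0.94) = 0.009308
DIC = [CO2*]/α₀ = 2.780×10^-5 / 0.009308 = 2.987 mmol/kg
[CO3²⁻] = α₂·DIC; α₂ = 0.08107, so [CO3²⁻] = 0.08107 × 2.987 = 0.242 mmol/kg

[CO3²⁻] = 0.242 mmol/kg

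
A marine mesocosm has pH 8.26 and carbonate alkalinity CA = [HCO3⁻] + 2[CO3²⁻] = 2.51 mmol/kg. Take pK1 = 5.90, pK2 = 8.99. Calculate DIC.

CA = [HCO3⁻] + 2[CO3²⁻] = (α₁ + 2α₂)·DIC
At pH 8.26: [H⁺]/K1 = 10^-2.36 = 0.0043652, K2/[H⁺] = 10^-0.73 = 0.18621
α₁ = 1/(1 + 0.0043652 + 0.18621) = 1/1.1906 = 0.8399; α₂ = α₁·K2/[H⁺] = 0.1564
α₁ + 2α₂ = 1.1527
DIC = CA / (α₁ + 2α₂) = 2.51 / 1.1527 = 2.18 mmol/kg

DIC = 2.18 mmol/kg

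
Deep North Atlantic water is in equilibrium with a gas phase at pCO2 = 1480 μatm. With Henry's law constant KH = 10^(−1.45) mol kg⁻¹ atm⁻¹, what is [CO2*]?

[CO2*] = 52.5 μmol/kg

KH = 10^(−1.45) = 3.548×10^-2 mol kg⁻¹ atm⁻¹
[CO2*] = KH · pCO2 = 3.548×10^-2 × 1480×10^-6 atm = 5.25×10^-5 mol/kg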